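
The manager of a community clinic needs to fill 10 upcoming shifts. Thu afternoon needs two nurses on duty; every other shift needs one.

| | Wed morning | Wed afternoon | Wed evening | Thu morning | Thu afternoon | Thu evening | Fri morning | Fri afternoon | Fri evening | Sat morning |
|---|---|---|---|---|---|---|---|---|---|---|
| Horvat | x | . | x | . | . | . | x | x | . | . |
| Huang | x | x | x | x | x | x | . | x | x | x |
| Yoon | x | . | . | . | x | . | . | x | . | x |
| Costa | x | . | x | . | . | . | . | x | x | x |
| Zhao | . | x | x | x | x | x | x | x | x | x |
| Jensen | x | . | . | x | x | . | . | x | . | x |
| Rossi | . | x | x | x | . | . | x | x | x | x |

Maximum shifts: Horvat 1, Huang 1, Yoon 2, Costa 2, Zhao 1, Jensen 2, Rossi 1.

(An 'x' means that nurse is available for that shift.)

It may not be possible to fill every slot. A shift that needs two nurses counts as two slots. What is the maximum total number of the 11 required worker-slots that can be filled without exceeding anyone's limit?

10

Total capacity across all nurses is 1+1+2+2+1+2+1 = 10, and 11 slots are needed, so at most 10 can be filled.
An assignment achieving 10: Wed morning→Yoon, Wed afternoon→Zhao, Wed evening→Costa, Thu morning→Jensen, Thu afternoon→Yoon+Jensen, Thu evening→Huang, Fri morning→Horvat, Fri evening→Costa, Sat morning→Rossi.
Loads: Horvat 1/1, Huang 1/1, Yoon 2/2, Costa 2/2, Zhao 1/1, Jensen 2/2, Rossi 1/1.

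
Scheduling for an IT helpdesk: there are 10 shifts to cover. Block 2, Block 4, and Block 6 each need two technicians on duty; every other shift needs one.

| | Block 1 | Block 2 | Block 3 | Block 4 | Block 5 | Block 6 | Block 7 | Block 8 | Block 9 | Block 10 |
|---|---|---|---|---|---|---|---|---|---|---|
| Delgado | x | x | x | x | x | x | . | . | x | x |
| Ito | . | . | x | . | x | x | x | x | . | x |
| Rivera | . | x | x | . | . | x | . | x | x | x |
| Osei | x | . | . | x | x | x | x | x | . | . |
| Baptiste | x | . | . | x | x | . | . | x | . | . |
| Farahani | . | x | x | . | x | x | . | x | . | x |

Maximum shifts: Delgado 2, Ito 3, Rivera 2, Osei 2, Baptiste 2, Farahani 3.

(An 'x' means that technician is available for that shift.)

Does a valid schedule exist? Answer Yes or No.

One valid schedule: Block 1→Delgado, Block 2→Rivera+Farahani, Block 3→Ito, Block 4→Osei+Baptiste, Block 5→Osei, Block 6→Rivera+Farahani, Block 7→Ito, Block 8→Baptiste, Block 9→Delgado, Block 10→Ito.
Loads: Delgado 2/2, Ito 3/3, Rivera 2/2, Osei 2/2, Baptiste 2/2, Farahani 2/3 — all within limits.

Yes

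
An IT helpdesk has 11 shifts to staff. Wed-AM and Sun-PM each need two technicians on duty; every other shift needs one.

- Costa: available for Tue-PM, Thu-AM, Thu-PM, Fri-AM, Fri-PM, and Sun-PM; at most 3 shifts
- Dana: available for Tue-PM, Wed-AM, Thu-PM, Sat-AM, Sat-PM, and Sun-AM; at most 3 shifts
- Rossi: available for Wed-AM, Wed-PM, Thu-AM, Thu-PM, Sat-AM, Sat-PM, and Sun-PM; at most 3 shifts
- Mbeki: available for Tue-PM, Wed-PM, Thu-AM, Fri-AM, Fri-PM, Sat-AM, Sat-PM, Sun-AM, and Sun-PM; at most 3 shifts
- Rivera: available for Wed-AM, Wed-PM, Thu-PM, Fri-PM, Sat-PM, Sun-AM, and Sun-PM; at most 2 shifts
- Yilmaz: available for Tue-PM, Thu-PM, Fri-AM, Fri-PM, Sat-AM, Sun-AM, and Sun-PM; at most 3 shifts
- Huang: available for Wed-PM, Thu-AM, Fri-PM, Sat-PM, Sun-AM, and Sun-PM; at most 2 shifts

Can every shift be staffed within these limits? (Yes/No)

Yes

One valid schedule: Tue-PM→Costa, Wed-AM→Dana+Rossi, Wed-PM→Rossi, Thu-AM→Costa, Thu-PM→Dana, Fri-AM→Costa, Fri-PM→Mbeki, Sat-AM→Dana, Sat-PM→Rossi, Sun-AM→Mbeki, Sun-PM→Mbeki+Rivera.
Loads: Costa 3/3, Dana 3/3, Rossi 3/3, Mbeki 3/3, Rivera 1/2, Yilmaz 0/3, Huang 0/2 — all within limits.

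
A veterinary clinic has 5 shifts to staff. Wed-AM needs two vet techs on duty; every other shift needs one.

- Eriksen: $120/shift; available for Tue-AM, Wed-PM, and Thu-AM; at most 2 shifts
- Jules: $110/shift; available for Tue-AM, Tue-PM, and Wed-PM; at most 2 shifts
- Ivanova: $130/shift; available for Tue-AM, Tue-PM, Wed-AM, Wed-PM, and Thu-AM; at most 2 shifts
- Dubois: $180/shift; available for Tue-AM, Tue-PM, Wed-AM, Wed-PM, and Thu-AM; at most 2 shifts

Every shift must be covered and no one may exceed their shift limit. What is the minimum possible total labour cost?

Wed-AM can only be covered by Ivanova and Dubois, so that assignment is forced.
Picking the cheapest available vet tech for each shift independently would cost $760, but that ignores the shift limits.
An optimal schedule: Tue-AM→Eriksen, Tue-PM→Jules, Wed-AM→Ivanova+Dubois, Wed-PM→Jules, Thu-AM→Eriksen.
Total: 120 + 110 + 130 + 180 + 110 + 120 = $770.

$770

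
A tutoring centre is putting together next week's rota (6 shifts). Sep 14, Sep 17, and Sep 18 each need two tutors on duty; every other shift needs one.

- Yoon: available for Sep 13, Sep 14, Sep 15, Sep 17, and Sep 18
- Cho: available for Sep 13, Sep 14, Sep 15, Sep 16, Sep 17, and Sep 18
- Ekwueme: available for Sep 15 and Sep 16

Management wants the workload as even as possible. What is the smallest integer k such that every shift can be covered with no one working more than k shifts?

4

With 3 tutors and 9 worker-slots to fill, someone must work at least ⌈9/3⌉ = 3 shifts, so k ≥ 3.
k = 3 fails: Shifts {Sep 13, Sep 14, Sep 17, Sep 18} need 7 worker-slots in total, but the tutors available for any of those shifts (Yoon and Cho) can supply at most 6 among them. So no valid schedule exists.
k = 4 works: Sep 13→Yoon, Sep 14→Yoon+Cho, Sep 15→Ekwueme, Sep 16→Cho, Sep 17→Yoon+Cho, Sep 18→Yoon+Cho.
Loads: Yoon 4, Cho 4, Ekwueme 1 — all ≤ 4.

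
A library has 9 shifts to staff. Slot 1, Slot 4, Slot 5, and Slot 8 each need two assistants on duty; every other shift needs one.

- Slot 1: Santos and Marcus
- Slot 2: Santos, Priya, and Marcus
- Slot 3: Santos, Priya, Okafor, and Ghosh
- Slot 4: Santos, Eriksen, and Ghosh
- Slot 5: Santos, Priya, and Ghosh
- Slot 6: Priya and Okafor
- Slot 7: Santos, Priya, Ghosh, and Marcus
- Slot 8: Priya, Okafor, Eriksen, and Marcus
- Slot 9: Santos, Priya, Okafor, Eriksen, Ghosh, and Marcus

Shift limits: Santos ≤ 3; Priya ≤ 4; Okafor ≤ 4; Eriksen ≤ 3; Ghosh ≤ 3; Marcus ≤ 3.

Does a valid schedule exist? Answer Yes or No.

Slot 1 can only be covered by Santos and Marcus, so that assignment is forced.
One valid schedule: Slot 1→Santos+Marcus, Slot 2→Santos, Slot 3→Priya, Slot 4→Santos+Eriksen, Slot 5→Priya+Ghosh, Slot 6→Priya, Slot 7→Priya, Slot 8→Okafor+Eriksen, Slot 9→Okafor.
Loads: Santos 3/3, Priya 4/4, Okafor 2/4, Eriksen 2/3, Ghosh 1/3, Marcus 1/3 — all within limits.

Yes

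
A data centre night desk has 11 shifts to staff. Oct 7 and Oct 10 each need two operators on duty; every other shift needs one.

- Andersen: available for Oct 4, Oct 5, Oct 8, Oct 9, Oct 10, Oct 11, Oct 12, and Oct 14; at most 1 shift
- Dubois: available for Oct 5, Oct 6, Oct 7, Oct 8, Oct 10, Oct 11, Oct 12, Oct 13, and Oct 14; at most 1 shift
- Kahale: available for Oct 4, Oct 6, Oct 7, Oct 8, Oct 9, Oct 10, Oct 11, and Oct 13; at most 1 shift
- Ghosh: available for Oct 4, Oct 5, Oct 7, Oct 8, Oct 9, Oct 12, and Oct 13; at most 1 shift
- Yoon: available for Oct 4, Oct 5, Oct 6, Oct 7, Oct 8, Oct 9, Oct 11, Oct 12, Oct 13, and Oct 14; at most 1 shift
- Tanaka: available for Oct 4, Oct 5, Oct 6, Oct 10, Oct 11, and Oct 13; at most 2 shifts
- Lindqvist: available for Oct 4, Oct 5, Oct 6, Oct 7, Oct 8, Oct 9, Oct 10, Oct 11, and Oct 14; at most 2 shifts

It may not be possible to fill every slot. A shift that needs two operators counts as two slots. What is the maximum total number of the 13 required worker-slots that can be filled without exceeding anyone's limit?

9

Total capacity across all operators is 1+1+1+1+1+2+2 = 9, and 13 slots are needed, so at most 9 can be filled.
An assignment achieving 9: Oct 6→Kahale, Oct 7→Ghosh+Yoon, Oct 9→Lindqvist, Oct 10→Tanaka+Lindqvist, Oct 12→Andersen, Oct 13→Tanaka, Oct 14→Dubois.
Loads: Andersen 1/1, Dubois 1/1, Kahale 1/1, Ghosh 1/1, Yoon 1/1, Tanaka 2/2, Lindqvist 2/2.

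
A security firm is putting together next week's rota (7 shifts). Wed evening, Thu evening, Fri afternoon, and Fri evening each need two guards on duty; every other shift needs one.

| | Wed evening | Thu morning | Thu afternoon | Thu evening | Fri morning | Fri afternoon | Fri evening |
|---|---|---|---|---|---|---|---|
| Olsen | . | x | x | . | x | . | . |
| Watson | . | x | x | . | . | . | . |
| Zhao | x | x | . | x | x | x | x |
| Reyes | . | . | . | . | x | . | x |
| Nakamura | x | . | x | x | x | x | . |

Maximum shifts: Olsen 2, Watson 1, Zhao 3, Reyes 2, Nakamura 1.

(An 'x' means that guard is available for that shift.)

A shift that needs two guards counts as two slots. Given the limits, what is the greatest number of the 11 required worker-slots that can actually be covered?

Total capacity across all guards is 2+1+3+2+1 = 9, and 11 slots are needed, so at most 9 can be filled.
Shifts {Wed evening, Thu evening} need 4 slots but only Zhao and Nakamura are available for them, supplying at most 3 — so at least 1 slot must go unfilled.
An assignment achieving 8: Wed evening→Zhao+Nakamura, Thu morning→Olsen, Thu afternoon→Olsen, Thu evening→Zhao, Fri morning→Reyes, Fri afternoon→Zhao, Fri evening→Reyes.
Loads: Olsen 2/2, Watson 0/1, Zhao 3/3, Reyes 2/2, Nakamura 1/1.

8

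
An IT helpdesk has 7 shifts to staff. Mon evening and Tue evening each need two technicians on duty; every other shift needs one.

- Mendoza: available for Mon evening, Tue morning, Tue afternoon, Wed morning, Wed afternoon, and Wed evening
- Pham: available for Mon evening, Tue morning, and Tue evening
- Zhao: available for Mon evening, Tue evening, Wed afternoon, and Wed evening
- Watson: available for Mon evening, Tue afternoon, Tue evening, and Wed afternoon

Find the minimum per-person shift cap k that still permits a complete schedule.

With 4 technicians and 9 worker-slots to fill, someone must work at least ⌈9/4⌉ = 3 shifts, so k ≥ 3.
k = 3 works: Mon evening→Pham+Watson, Tue morning→Mendoza, Tue afternoon→Mendoza, Tue evening→Pham+Zhao, Wed morning→Mendoza, Wed afternoon→Zhao, Wed evening→Zhao.
Loads: Mendoza 3, Pham 2, Zhao 3, Watson 1 — all ≤ 3.

3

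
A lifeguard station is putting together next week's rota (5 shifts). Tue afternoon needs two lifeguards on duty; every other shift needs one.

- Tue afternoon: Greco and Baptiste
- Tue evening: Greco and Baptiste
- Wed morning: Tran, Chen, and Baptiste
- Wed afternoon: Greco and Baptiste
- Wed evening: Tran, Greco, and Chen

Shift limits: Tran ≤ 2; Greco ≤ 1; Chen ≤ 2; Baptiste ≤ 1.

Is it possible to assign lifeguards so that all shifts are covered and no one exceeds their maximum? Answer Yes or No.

No

Total capacity is 6 and 6 slots are needed, so capacity alone doesn't rule it out.
Shifts {Tue afternoon, Tue evening} need 3 worker-slots in total, but the lifeguards available for any of those shifts (Greco and Baptiste) can supply at most 2 among them. So no valid schedule exists.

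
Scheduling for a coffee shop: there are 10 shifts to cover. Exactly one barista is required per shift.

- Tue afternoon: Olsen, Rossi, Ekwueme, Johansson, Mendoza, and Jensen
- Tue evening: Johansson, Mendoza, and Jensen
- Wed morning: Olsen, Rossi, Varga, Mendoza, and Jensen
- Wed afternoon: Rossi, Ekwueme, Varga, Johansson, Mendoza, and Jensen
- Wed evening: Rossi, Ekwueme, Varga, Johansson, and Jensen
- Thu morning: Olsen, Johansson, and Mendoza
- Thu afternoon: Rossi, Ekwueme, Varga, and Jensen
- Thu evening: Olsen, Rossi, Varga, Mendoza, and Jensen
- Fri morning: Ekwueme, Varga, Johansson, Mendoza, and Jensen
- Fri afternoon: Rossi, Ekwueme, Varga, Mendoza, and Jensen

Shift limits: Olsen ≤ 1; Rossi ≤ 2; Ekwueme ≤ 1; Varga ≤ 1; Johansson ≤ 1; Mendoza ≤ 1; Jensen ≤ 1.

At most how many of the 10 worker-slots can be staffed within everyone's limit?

Total capacity across all baristas is 1+2+1+1+1+1+1 = 8, and 10 slots are needed, so at most 8 can be filled.
An assignment achieving 8: Tue evening→Johansson, Wed morning→Rossi, Wed evening→Ekwueme, Thu morning→Olsen, Thu afternoon→Rossi, Thu evening→Varga, Fri morning→Mendoza, Fri afternoon→Jensen.
Loads: Olsen 1/1, Rossi 2/2, Ekwueme 1/1, Varga 1/1, Johansson 1/1, Mendoza 1/1, Jensen 1/1.

8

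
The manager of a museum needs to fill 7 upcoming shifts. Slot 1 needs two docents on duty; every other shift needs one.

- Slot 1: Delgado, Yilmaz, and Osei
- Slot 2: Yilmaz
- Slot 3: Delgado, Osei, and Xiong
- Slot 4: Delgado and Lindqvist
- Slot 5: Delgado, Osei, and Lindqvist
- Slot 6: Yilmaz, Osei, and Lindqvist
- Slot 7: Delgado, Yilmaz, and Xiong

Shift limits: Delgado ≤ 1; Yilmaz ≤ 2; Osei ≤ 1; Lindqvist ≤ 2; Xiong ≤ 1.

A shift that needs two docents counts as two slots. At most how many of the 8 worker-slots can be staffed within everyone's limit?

Total capacity across all docents is 1+2+1+2+1 = 7, and 8 slots are needed, so at most 7 can be filled.
An assignment achieving 7: Slot 1→Yilmaz+Osei, Slot 2→Yilmaz, Slot 3→Xiong, Slot 4→Delgado, Slot 5→Lindqvist, Slot 6→Lindqvist.
Loads: Delgado 1/1, Yilmaz 2/2, Osei 1/1, Lindqvist 2/2, Xiong 1/1.

7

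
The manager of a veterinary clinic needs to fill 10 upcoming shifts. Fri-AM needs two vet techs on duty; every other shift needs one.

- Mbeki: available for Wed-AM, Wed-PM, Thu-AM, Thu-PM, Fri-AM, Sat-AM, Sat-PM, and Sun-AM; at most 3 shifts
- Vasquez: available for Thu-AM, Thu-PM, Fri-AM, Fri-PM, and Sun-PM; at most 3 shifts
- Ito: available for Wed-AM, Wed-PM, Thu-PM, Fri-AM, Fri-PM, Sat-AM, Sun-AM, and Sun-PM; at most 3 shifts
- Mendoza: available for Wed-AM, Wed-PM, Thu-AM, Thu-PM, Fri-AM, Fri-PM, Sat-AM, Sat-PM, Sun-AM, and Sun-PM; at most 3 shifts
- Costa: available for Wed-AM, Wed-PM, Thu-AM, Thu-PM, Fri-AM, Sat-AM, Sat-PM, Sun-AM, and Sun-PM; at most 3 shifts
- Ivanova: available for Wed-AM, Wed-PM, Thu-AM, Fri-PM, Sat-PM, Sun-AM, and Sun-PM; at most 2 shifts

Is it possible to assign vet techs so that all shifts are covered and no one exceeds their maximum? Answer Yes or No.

One valid schedule: Wed-AM→Mbeki, Wed-PM→Ito, Thu-AM→Vasquez, Thu-PM→Vasquez, Fri-AM→Mendoza+Costa, Fri-PM→Vasquez, Sat-AM→Mbeki, Sat-PM→Mbeki, Sun-AM→Ito, Sun-PM→Ito.
Loads: Mbeki 3/3, Vasquez 3/3, Ito 3/3, Mendoza 1/3, Costa 1/3, Ivanova 0/2 — all within limits.

Yes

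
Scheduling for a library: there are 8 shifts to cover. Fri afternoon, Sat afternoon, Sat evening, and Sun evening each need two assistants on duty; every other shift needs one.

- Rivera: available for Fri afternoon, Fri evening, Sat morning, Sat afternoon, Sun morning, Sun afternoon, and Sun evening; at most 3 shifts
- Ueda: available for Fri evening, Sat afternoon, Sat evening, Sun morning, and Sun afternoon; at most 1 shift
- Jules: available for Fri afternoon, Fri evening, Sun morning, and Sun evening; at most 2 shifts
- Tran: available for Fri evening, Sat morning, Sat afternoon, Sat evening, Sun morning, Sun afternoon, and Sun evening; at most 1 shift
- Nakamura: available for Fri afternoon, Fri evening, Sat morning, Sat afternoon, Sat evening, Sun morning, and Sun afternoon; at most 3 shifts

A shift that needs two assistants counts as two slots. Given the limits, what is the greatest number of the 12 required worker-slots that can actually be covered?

10

Total capacity across all assistants is 3+1+2+1+3 = 10, and 12 slots are needed, so at most 10 can be filled.
An assignment achieving 10: Fri afternoon→Rivera+Jules, Fri evening→Nakamura, Sat morning→Rivera, Sat afternoon→Nakamura, Sat evening→Ueda+Tran, Sun afternoon→Nakamura, Sun evening→Rivera+Jules.
Loads: Rivera 3/3, Ueda 1/1, Jules 2/2, Tran 1/1, Nakamura 3/3.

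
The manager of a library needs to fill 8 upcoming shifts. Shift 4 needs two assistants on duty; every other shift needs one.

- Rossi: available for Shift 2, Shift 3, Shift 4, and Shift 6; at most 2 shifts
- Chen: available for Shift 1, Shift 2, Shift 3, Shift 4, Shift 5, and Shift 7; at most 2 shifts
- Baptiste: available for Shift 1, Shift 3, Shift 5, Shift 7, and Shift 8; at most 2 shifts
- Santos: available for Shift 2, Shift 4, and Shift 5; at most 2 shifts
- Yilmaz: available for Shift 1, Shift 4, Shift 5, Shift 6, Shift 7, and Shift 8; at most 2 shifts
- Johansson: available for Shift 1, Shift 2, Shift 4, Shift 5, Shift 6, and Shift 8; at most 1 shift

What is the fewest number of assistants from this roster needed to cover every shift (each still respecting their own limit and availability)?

9 slots to fill and no one can take more than 2, so at least ⌈9/2⌉ = 5 assistants are needed.
Rossi, Chen, Baptiste, Santos, and Yilmaz alone can cover everything: Shift 1→Chen, Shift 2→Rossi, Shift 3→Chen, Shift 4→Santos+Yilmaz, Shift 5→Santos, Shift 6→Rossi, Shift 7→Baptiste, Shift 8→Baptiste.

5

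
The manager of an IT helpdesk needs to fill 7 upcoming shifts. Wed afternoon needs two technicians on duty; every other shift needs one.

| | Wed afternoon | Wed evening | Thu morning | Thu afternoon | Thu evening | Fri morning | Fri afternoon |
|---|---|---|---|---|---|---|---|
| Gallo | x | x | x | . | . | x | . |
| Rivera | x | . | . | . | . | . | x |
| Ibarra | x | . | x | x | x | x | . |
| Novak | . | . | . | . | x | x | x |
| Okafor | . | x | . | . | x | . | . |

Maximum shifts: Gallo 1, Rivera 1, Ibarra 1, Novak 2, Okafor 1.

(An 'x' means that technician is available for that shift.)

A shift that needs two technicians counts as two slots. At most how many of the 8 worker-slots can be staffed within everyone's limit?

Total capacity across all technicians is 1+1+1+2+1 = 6, and 8 slots are needed, so at most 6 can be filled.
An assignment achieving 6: Wed afternoon→Rivera, Wed evening→Gallo, Thu afternoon→Ibarra, Thu evening→Okafor, Fri morning→Novak, Fri afternoon→Novak.
Loads: Gallo 1/1, Rivera 1/1, Ibarra 1/1, Novak 2/2, Okafor 1/1.

6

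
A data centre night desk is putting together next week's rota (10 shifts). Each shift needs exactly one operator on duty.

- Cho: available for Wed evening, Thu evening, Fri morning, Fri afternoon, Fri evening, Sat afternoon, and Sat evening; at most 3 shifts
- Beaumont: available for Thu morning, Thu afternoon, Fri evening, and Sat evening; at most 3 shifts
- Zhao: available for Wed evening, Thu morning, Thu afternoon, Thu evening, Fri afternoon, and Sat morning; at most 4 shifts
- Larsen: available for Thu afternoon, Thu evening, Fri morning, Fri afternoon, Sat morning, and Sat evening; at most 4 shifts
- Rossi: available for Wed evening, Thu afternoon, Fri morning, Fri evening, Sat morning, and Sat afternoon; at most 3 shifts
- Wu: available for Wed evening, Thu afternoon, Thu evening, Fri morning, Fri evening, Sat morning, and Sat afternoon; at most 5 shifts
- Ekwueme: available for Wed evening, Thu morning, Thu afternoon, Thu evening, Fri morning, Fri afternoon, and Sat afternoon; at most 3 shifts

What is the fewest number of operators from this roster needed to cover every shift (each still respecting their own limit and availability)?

10 slots to fill and no one can take more than 5, so at least ⌈10/5⌉ = 2 operators are needed.
Any 2 operators together have capacity at most 5+4 = 9 < 10 slots, so 2 can never suffice.
Cho, Beaumont, and Zhao alone can cover everything: Wed evening→Cho, Thu morning→Beaumont, Thu afternoon→Zhao, Thu evening→Zhao, Fri morning→Cho, Fri afternoon→Zhao, Fri evening→Beaumont, Sat morning→Zhao, Sat afternoon→Cho, Sat evening→Beaumont.

3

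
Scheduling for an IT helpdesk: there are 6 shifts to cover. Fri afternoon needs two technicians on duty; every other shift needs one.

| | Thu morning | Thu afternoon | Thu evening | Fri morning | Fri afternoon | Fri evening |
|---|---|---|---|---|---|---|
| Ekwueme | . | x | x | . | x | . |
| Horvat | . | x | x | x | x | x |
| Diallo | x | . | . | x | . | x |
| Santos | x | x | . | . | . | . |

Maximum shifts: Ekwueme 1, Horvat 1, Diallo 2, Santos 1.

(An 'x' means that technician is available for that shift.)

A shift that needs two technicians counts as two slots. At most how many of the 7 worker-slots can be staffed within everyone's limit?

Total capacity across all technicians is 1+1+2+1 = 5, and 7 slots are needed, so at most 5 can be filled.
An assignment achieving 5: Thu morning→Diallo, Thu afternoon→Santos, Thu evening→Ekwueme, Fri morning→Horvat, Fri evening→Diallo.
Loads: Ekwueme 1/1, Horvat 1/1, Diallo 2/2, Santos 1/1.

5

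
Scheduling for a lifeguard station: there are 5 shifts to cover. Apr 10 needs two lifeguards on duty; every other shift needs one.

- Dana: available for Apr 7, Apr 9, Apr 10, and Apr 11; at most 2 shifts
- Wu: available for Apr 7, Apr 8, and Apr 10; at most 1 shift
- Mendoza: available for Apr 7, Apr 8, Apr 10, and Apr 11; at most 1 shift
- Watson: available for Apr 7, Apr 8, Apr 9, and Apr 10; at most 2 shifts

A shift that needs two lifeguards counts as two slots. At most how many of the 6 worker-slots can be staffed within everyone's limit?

6

Total capacity across all lifeguards is 2+1+1+2 = 6, and 6 slots are needed, so at most 6 can be filled.
An assignment achieving 6: Apr 7→Watson, Apr 8→Wu, Apr 9→Dana, Apr 10→Mendoza+Watson, Apr 11→Dana.
Loads: Dana 2/2, Wu 1/1, Mendoza 1/1, Watson 2/2.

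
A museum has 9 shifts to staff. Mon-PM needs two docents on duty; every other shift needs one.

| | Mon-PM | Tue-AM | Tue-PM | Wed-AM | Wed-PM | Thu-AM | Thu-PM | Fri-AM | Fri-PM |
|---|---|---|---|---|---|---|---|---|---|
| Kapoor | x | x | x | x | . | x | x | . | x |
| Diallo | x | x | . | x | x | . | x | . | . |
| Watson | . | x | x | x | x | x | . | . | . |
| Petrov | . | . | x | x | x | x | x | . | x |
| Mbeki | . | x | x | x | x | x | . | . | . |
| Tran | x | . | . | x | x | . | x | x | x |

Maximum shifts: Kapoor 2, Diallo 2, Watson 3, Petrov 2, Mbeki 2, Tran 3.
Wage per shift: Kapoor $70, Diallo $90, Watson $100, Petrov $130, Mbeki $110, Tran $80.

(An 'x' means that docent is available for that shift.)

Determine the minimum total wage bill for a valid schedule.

Fri-AM can only be covered by Tran, so that assignment is forced.
Picking the cheapest available docent for each shift independently would cost $730, but that ignores the shift limits.
An optimal schedule: Mon-PM→Kapoor+Tran, Tue-AM→Diallo, Tue-PM→Watson, Wed-AM→Watson, Wed-PM→Diallo, Thu-AM→Watson, Thu-PM→Tran, Fri-AM→Tran, Fri-PM→Kapoor.
Total: 70 + 80 + 90 + 100 + 100 + 90 + 100 + 80 + 80 + 70 = $860.

$860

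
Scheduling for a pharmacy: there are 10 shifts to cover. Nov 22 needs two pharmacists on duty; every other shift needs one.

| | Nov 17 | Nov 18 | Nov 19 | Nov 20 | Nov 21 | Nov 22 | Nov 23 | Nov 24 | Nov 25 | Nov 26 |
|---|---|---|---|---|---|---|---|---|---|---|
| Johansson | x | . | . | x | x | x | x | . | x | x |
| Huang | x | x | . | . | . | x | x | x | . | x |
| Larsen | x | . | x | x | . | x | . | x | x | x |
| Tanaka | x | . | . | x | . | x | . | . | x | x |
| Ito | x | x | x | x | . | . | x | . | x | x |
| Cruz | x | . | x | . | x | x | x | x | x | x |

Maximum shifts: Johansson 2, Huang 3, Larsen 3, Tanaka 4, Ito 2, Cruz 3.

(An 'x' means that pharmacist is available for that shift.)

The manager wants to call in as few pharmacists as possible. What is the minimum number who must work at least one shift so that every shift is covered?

11 slots to fill and no one can take more than 4, so at least ⌈11/4⌉ = 3 pharmacists are needed.
Any 3 pharmacists together have capacity at most 4+3+3 = 10 < 11 slots, so 3 can never suffice.
Johansson, Huang, Larsen, and Tanaka alone can cover everything: Nov 17→Tanaka, Nov 18→Huang, Nov 19→Larsen, Nov 20→Larsen, Nov 21→Johansson, Nov 22→Huang+Tanaka, Nov 23→Johansson, Nov 24→Huang, Nov 25→Larsen, Nov 26→Tanaka.

4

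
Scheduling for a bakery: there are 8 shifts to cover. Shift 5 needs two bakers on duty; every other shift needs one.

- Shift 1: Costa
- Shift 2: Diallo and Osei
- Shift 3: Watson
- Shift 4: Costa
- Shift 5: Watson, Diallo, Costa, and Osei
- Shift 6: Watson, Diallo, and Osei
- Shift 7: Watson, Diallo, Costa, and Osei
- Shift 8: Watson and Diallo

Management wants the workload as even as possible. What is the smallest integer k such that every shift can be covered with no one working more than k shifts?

3

With 4 bakers and 9 worker-slots to fill, someone must work at least ⌈9/4⌉ = 3 shifts, so k ≥ 3.
k = 3 works: Shift 1→Costa, Shift 2→Diallo, Shift 3→Watson, Shift 4→Costa, Shift 5→Diallo+Costa, Shift 6→Watson, Shift 7→Diallo, Shift 8→Watson.
Loads: Watson 3, Diallo 3, Costa 3, Osei 0 — all ≤ 3.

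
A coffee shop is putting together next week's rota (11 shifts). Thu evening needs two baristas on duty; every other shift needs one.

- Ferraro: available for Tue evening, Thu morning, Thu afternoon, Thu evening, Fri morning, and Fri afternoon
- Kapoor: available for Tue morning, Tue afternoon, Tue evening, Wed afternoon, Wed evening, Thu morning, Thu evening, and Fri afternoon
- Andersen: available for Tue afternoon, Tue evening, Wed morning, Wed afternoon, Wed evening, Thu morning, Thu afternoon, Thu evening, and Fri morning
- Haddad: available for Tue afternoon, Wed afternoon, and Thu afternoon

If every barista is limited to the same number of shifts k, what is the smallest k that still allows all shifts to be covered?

With 4 baristas and 12 worker-slots to fill, someone must work at least ⌈12/4⌉ = 3 shifts, so k ≥ 3.
k = 3 works: Tue morning→Kapoor, Tue afternoon→Haddad, Tue evening→Ferraro, Wed morning→Andersen, Wed afternoon→Haddad, Wed evening→Kapoor, Thu morning→Andersen, Thu afternoon→Haddad, Thu evening→Kapoor+Andersen, Fri morning→Ferraro, Fri afternoon→Ferraro.
Loads: Ferraro 3, Kapoor 3, Andersen 3, Haddad 3 — all ≤ 3.

3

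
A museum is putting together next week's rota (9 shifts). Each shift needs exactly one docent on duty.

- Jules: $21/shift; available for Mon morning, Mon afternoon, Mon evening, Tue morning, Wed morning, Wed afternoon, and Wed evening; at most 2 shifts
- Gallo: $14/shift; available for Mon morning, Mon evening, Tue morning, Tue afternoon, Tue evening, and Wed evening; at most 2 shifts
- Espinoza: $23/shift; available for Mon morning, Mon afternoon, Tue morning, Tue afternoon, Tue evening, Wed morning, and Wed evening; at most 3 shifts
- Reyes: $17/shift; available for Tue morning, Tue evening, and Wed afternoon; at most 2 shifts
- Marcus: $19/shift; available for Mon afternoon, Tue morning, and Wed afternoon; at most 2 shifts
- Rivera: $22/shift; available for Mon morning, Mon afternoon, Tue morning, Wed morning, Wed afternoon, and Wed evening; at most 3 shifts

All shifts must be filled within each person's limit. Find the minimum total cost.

Picking the cheapest available docent for each shift independently would cost $141, but that ignores the shift limits.
An optimal schedule: Mon morning→Jules, Mon afternoon→Marcus, Mon evening→Gallo, Tue morning→Marcus, Tue afternoon→Gallo, Tue evening→Reyes, Wed morning→Jules, Wed afternoon→Reyes, Wed evening→Rivera.
Total: 21 + 19 + 14 + 19 + 14 + 17 + 21 + 17 + 22 = $164.

$164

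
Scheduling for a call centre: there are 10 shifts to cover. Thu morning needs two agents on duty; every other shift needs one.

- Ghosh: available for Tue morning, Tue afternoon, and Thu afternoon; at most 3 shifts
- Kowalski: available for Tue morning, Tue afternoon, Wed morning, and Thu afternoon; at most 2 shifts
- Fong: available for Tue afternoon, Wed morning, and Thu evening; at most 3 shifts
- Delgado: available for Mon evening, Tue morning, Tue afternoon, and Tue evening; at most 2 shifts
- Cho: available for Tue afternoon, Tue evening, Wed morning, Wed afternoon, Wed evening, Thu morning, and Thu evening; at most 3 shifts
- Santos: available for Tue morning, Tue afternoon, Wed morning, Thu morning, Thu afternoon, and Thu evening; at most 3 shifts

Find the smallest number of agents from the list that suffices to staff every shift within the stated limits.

4

11 slots to fill and no one can take more than 3, so at least ⌈11/3⌉ = 4 agents are needed.
Ghosh, Delgado, Cho, and Santos alone can cover everything: Mon evening→Delgado, Tue morning→Ghosh, Tue afternoon→Ghosh, Tue evening→Delgado, Wed morning→Santos, Wed afternoon→Cho, Wed evening→Cho, Thu morning→Cho+Santos, Thu afternoon→Ghosh, Thu evening→Santos.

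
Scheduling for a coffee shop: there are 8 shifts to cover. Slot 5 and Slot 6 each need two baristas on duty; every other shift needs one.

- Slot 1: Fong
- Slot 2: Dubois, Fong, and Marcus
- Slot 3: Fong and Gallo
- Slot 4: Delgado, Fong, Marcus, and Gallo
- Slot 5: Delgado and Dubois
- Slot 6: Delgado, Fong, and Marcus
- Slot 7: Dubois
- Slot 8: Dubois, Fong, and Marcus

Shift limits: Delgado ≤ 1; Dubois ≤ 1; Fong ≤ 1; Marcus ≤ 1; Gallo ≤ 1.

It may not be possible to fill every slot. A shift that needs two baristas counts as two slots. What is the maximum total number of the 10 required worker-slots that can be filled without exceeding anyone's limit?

5

Total capacity across all baristas is 1+1+1+1+1 = 5, and 10 slots are needed, so at most 5 can be filled.
An assignment achieving 5: Slot 1→Fong, Slot 2→Marcus, Slot 3→Gallo, Slot 5→Delgado, Slot 7→Dubois.
Loads: Delgado 1/1, Dubois 1/1, Fong 1/1, Marcus 1/1, Gallo 1/1.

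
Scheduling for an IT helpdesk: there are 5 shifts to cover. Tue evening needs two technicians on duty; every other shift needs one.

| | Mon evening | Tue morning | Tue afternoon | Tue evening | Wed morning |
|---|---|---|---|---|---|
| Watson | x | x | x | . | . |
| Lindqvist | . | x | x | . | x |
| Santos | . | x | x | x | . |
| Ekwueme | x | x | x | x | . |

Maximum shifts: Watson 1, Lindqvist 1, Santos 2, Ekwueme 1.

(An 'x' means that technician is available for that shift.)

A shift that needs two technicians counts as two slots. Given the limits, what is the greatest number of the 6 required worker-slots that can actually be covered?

5

Total capacity across all technicians is 1+1+2+1 = 5, and 6 slots are needed, so at most 5 can be filled.
An assignment achieving 5: Mon evening→Watson, Tue morning→Santos, Tue evening→Santos+Ekwueme, Wed morning→Lindqvist.
Loads: Watson 1/1, Lindqvist 1/1, Santos 2/2, Ekwueme 1/1.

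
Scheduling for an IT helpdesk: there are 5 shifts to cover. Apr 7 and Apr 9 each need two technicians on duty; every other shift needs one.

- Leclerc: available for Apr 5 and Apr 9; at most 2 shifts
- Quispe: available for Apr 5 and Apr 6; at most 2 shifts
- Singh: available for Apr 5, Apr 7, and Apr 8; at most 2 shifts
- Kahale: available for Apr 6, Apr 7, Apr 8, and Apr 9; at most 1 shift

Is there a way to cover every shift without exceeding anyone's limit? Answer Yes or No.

No

Total capacity is 7 and 7 slots are needed, so capacity alone doesn't rule it out.
Shifts {Apr 7, Apr 9} need 4 worker-slots in total, but the technicians available for any of those shifts (Leclerc, Singh, and Kahale) can supply at most 3 among them. So no valid schedule exists.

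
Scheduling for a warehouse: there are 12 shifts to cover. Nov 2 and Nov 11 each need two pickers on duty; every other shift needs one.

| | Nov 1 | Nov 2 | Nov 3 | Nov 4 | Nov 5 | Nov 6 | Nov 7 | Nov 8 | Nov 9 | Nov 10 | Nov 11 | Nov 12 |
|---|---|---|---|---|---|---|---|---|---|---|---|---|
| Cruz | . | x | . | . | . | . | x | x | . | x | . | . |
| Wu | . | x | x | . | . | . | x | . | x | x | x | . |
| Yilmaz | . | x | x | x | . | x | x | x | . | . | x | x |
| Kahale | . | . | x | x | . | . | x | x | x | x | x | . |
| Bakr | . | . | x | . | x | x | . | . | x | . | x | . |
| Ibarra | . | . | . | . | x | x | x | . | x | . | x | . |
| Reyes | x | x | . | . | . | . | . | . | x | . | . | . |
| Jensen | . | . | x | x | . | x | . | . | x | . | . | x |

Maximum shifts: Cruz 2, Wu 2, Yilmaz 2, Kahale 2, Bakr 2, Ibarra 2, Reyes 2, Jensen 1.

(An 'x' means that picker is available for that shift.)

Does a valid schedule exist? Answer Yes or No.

Nov 1 can only be covered by Reyes, so that assignment is forced.
One valid schedule: Nov 1→Reyes, Nov 2→Wu+Reyes, Nov 3→Wu, Nov 4→Yilmaz, Nov 5→Bakr, Nov 6→Bakr, Nov 7→Kahale, Nov 8→Cruz, Nov 9→Ibarra, Nov 10→Cruz, Nov 11→Kahale+Ibarra, Nov 12→Yilmaz.
Loads: Cruz 2/2, Wu 2/2, Yilmaz 2/2, Kahale 2/2, Bakr 2/2, Ibarra 2/2, Reyes 2/2, Jensen 0/1 — all within limits.

Yes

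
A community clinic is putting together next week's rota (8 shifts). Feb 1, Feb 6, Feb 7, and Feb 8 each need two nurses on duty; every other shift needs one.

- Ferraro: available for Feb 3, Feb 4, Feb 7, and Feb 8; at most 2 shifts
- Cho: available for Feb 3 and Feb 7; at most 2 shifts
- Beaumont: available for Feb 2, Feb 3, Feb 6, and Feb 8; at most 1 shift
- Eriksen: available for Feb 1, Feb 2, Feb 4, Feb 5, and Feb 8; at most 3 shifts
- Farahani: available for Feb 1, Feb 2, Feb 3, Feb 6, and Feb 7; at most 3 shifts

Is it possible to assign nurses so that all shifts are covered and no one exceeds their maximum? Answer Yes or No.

Total capacity is 2+2+1+3+3 = 11 but 12 worker-slots are needed — infeasible.

No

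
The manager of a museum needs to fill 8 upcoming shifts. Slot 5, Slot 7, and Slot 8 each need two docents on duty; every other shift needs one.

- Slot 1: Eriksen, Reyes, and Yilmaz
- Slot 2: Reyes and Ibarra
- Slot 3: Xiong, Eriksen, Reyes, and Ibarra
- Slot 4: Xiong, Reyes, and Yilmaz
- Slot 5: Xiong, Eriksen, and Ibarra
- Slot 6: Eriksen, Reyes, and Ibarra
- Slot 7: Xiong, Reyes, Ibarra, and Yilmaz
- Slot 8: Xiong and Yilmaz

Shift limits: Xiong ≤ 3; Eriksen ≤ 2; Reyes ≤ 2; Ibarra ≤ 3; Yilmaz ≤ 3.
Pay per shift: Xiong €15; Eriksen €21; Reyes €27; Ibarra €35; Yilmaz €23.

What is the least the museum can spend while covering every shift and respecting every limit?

€245

Slot 8 can only be covered by Xiong and Yilmaz, so that assignment is forced.
Picking the cheapest available docent for each shift independently would cost €211, but that ignores the shift limits.
An optimal schedule: Slot 1→Eriksen, Slot 2→Reyes, Slot 3→Xiong, Slot 4→Yilmaz, Slot 5→Xiong+Eriksen, Slot 6→Reyes, Slot 7→Yilmaz+Ibarra, Slot 8→Xiong+Yilmaz.
Total: 21 + 27 + 15 + 23 + 15 + 21 + 27 + 23 + 35 + 15 + 23 = €245.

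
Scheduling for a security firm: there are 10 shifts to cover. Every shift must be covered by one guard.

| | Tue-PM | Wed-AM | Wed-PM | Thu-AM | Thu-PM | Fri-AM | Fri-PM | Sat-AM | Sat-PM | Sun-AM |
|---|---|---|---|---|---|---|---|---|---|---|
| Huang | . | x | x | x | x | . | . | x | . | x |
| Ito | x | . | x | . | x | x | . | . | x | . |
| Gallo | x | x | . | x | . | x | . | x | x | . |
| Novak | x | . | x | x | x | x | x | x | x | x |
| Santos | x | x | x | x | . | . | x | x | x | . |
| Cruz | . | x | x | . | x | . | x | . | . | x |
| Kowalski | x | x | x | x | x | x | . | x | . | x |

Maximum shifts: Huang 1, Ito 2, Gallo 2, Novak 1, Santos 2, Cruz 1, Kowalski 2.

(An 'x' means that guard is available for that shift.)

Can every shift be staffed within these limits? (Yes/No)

Yes

One valid schedule: Tue-PM→Gallo, Wed-AM→Gallo, Wed-PM→Kowalski, Thu-AM→Santos, Thu-PM→Cruz, Fri-AM→Ito, Fri-PM→Novak, Sat-AM→Santos, Sat-PM→Ito, Sun-AM→Huang.
Loads: Huang 1/1, Ito 2/2, Gallo 2/2, Novak 1/1, Santos 2/2, Cruz 1/1, Kowalski 1/2 — all within limits.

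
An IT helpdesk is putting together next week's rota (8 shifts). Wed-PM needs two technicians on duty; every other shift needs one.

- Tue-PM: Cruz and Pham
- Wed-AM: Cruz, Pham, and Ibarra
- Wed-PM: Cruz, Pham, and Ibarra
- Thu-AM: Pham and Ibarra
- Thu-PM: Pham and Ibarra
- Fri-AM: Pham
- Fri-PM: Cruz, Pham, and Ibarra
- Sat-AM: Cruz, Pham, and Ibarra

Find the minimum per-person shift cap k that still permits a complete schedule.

3

With 3 technicians and 9 worker-slots to fill, someone must work at least ⌈9/3⌉ = 3 shifts, so k ≥ 3.
k = 3 works: Tue-PM→Cruz, Wed-AM→Cruz, Wed-PM→Cruz+Ibarra, Thu-AM→Pham, Thu-PM→Pham, Fri-AM→Pham, Fri-PM→Ibarra, Sat-AM→Ibarra.
Loads: Cruz 3, Pham 3, Ibarra 3 — all ≤ 3.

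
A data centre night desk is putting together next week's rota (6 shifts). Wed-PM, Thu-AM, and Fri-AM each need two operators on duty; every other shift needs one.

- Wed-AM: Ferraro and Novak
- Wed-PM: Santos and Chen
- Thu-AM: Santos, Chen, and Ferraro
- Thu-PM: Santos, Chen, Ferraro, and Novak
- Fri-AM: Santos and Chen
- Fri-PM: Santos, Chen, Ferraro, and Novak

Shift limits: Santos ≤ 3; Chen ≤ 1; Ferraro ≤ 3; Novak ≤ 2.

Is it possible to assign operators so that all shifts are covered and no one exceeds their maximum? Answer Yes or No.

Total capacity is 9 and 9 slots are needed, so capacity alone doesn't rule it out.
Shifts {Wed-PM, Fri-AM} need 4 worker-slots in total, but the operators available for any of those shifts (Santos and Chen) can supply at most 3 among them. So no valid schedule exists.

No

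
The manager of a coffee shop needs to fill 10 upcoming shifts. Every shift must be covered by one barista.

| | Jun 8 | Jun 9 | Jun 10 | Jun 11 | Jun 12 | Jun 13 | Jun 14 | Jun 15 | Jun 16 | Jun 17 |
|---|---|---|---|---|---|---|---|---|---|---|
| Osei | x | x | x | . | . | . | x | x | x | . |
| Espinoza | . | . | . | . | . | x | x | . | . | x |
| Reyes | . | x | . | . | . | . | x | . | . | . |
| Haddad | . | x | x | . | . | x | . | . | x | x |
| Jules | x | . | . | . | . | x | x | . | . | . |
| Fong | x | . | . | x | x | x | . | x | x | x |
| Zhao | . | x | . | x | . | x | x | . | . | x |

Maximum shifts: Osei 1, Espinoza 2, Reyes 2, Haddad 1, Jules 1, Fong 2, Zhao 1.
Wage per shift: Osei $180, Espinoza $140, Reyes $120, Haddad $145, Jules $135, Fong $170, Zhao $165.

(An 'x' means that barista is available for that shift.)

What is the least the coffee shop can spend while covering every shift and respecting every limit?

$1485

Jun 12 can only be covered by Fong, so that assignment is forced.
Picking the cheapest available barista for each shift independently would cost $1445, but that ignores the shift limits.
An optimal schedule: Jun 8→Jules, Jun 9→Reyes, Jun 10→Osei, Jun 11→Zhao, Jun 12→Fong, Jun 13→Espinoza, Jun 14→Reyes, Jun 15→Fong, Jun 16→Haddad, Jun 17→Espinoza.
Total: 135 + 120 + 180 + 165 + 170 + 140 + 120 + 170 + 145 + 140 = $1485.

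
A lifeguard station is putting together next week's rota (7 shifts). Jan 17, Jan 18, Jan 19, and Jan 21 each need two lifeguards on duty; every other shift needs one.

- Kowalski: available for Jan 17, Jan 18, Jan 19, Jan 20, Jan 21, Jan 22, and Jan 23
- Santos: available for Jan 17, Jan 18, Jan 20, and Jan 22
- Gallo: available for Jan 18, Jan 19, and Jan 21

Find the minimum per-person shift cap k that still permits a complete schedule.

With 3 lifeguards and 11 worker-slots to fill, someone must work at least ⌈11/3⌉ = 4 shifts, so k ≥ 4.
k = 4 works: Jan 17→Kowalski+Santos, Jan 18→Santos+Gallo, Jan 19→Kowalski+Gallo, Jan 20→Santos, Jan 21→Kowalski+Gallo, Jan 22→Santos, Jan 23→Kowalski.
Loads: Kowalski 4, Santos 4, Gallo 3 — all ≤ 4.

4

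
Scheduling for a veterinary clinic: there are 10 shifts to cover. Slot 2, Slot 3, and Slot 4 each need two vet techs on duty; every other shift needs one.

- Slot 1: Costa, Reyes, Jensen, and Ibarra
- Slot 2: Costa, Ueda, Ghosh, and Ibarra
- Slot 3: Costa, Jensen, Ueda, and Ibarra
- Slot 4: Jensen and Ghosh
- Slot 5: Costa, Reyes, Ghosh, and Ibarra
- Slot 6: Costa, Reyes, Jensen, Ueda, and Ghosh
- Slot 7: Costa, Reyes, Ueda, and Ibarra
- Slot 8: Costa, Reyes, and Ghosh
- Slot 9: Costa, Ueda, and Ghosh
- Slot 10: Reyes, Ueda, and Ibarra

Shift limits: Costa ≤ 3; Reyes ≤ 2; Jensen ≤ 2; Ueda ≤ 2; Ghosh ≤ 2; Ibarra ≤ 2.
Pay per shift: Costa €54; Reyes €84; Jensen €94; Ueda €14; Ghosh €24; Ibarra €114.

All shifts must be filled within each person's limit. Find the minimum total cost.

€822

Slot 4 can only be covered by Jensen and Ghosh, so that assignment is forced.
Picking the cheapest available vet tech for each shift independently would cost €382, but that ignores the shift limits.
An optimal schedule: Slot 1→Costa, Slot 2→Ghosh+Ibarra, Slot 3→Ueda+Ibarra, Slot 4→Jensen+Ghosh, Slot 5→Reyes, Slot 6→Jensen, Slot 7→Ueda, Slot 8→Costa, Slot 9→Costa, Slot 10→Reyes.
Total: 54 + 24 + 114 + 14 + 114 + 94 + 24 + 84 + 94 + 14 + 54 + 54 + 84 = €822.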